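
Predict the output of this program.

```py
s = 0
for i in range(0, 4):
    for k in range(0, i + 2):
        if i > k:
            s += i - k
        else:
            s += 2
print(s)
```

i=0,k=0: not 0>0, s = 0+2 = 2
i=0,k=1: not 0>1, s = 2+2 = 4
i=1,k=0: 1>0, s = 4+1 = 5
i=1,k=1: not 1>1, s = 5+2 = 7
i=1,k=2: not 1>2, s = 7+2 = 9
i=2,k=0: 2>0, s = 9+2 = 11
i=2,k=1: 2>1, s = 11+1 = 12
i=2,k=2: not 2>2, s = 12+2 = 14
i=2,k=3: not 2>3, s = 14+2 = 16
i=3,k=0: 3>0, s = 16+3 = 19
i=3,k=1: 3>1, s = 19+2 = 21
i=3,k=2: 3>2, s = 21+1 = 22
i=3,k=3: not 3>3, s = 22+2 = 24
i=3,k=4: not 3>4, s = 24+2 = 26

26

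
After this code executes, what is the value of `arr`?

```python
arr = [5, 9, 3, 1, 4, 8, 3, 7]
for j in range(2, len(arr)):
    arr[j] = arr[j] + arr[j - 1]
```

[5, 9, 12, 13, 17, 25, 28, 35]

j=2: arr[2] = 3+9 = 12 → [5, 9, 12, 1, 4, 8, 3, 7]
j=3: arr[3] = 1+12 = 13 → [5, 9, 12, 13, 4, 8, 3, 7]
j=4: arr[4] = 4+13 = 17 → [5, 9, 12, 13, 17, 8, 3, 7]
j=5: arr[5] = 8+17 = 25 → [5, 9, 12, 13, 17, 25, 3, 7]
j=6: arr[6] = 3+25 = 28 → [5, 9, 12, 13, 17, 25, 28, 7]
j=7: arr[7] = 7+28 = 35 → [5, 9, 12, 13, 17, 25, 28, 35]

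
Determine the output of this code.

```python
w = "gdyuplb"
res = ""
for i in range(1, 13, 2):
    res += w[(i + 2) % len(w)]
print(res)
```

ulgypb

i=1: add w[3]='u' → 'u'
i=3: add w[5]='l' → 'ul'
i=5: add w[0]='g' → 'ulg'
i=7: add w[2]='y' → 'ulgy'
i=9: add w[4]='p' → 'ulgyp'
i=11: add w[6]='b' → 'ulgypb'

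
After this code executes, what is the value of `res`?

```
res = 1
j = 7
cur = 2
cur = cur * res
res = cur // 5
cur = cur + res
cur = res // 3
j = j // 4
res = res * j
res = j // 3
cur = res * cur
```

0

cur = 2*1 = 2
res = 2//5 = 0
cur = 2+0 = 2
cur = 0//3 = 0
j = 7//4 = 1
res = 0*1 = 0
res = 1//3 = 0
cur = 0*0 = 0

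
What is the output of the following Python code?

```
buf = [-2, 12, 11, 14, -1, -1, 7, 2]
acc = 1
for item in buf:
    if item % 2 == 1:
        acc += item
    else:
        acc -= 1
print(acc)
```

13

item=-2: not odd, acc = 1-1 = 0
item=12: not odd, acc = 0-1 = -1
item=11: odd, acc = (-1)+11 = 10
item=14: not odd, acc = 10-1 = 9
item=-1: odd, acc = 9+(-1) = 8
item=-1: odd, acc = 8+(-1) = 7
item=7: odd, acc = 7+7 = 14
item=2: not odd, acc = 14-1 = 13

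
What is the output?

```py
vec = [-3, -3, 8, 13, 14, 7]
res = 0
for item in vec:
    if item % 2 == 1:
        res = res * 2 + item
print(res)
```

-3

item=-3: odd, res = 0*2+(-3) = -3
item=-3: odd, res = (-3)*2+(-3) = -9
item=8: not odd
item=13: odd, res = (-9)*2+13 = -5
item=14: not odd
item=7: odd, res = (-5)*2+7 = -3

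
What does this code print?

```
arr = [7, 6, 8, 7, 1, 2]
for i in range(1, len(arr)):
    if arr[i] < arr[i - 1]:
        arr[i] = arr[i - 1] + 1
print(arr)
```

[7, 8, 8, 9, 10, 11]

i=1: 6<7, arr[1] = 7+1 = 8 → [7, 8, 8, 7, 1, 2]
i=2: 8>=8, unchanged → [7, 8, 8, 7, 1, 2]
i=3: 7<8, arr[3] = 8+1 = 9 → [7, 8, 8, 9, 1, 2]
i=4: 1<9, arr[4] = 9+1 = 10 → [7, 8, 8, 9, 10, 2]
i=5: 2<10, arr[5] = 10+1 = 11 → [7, 8, 8, 9, 10, 11]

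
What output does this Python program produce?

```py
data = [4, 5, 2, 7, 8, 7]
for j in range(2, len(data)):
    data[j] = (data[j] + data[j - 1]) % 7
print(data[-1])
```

j=2: data[2] = (2+5)%7 = 0 → [4, 5, 0, 7, 8, 7]
j=3: data[3] = (7+0)%7 = 0 → [4, 5, 0, 0, 8, 7]
j=4: data[4] = (8+0)%7 = 1 → [4, 5, 0, 0, 1, 7]
j=5: data[5] = (7+1)%7 = 1 → [4, 5, 0, 0, 1, 1]

1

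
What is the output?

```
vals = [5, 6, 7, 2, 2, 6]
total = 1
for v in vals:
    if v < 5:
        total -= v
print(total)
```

v=5: not <5
v=6: not <5
v=7: not <5
v=2: <5, total = 1-2 = -1
v=2: <5, total = (-1)-2 = -3
v=6: not <5

-3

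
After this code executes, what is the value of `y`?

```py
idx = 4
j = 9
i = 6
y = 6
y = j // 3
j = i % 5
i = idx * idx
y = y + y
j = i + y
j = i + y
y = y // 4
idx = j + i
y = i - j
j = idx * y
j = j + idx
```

-6

y = 9//3 = 3
j = 6%5 = 1
i = 4*4 = 16
y = 3+3 = 6
j = 16+6 = 22
j = 16+6 = 22
y = 6//4 = 1
idx = 22+16 = 38
y = 16-22 = -6
j = 38*(-6) = -228
j = (-228)+38 = -190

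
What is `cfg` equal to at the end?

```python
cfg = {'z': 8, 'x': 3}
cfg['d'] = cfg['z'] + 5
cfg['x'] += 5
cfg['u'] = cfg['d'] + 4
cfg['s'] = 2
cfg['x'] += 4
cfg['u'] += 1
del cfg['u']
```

{'z': 8, 'x': 12, 'd': 13, 's': 2}

cfg['d'] = cfg['z']+5 = 13 → {'z': 8, 'x': 3, 'd': 13}
cfg['x'] = 3+5 = 8 → {'z': 8, 'x': 8, 'd': 13}
cfg['u'] = cfg['d']+4 = 17 → {'z': 8, 'x': 8, 'd': 13, 'u': 17}
cfg['s'] = 2 → {'z': 8, 'x': 8, 'd': 13, 'u': 17, 's': 2}
cfg['x'] = 8+4 = 12 → {'z': 8, 'x': 12, 'd': 13, 'u': 17, 's': 2}
cfg['u'] = 17+1 = 18 → {'z': 8, 'x': 12, 'd': 13, 'u': 18, 's': 2}
del 'u' → {'z': 8, 'x': 12, 'd': 13, 's': 2}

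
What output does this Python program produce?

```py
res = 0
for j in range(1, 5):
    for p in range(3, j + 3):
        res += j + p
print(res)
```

j=1,p=3: res = 0+4 = 4
j=2,p=3: res = 4+5 = 9
j=2,p=4: res = 9+6 = 15
j=3,p=3: res = 15+6 = 21
j=3,p=4: res = 21+7 = 28
j=3,p=5: res = 28+8 = 36
j=4,p=3: res = 36+7 = 43
j=4,p=4: res = 43+8 = 51
j=4,p=5: res = 51+9 = 60
j=4,p=6: res = 60+10 = 70

70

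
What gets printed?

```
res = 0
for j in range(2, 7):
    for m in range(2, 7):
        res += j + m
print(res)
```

j=2,m=2: res = 0+4 = 4
j=2,m=3: res = 4+5 = 9
j=2,m=4: res = 9+6 = 15
j=2,m=5: res = 15+7 = 22
j=2,m=6: res = 22+8 = 30
j=3,m=2: res = 30+5 = 35
j=3,m=3: res = 35+6 = 41
j=3,m=4: res = 41+7 = 48
j=3,m=5: res = 48+8 = 56
j=3,m=6: res = 56+9 = 65
j=4,m=2: res = 65+6 = 71
j=4,m=3: res = 71+7 = 78
j=4,m=4: res = 78+8 = 86
j=4,m=5: res = 86+9 = 95
j=4,m=6: res = 95+10 = 105
j=5,m=2: res = 105+7 = 112
j=5,m=3: res = 112+8 = 120
j=5,m=4: res = 120+9 = 129
j=5,m=5: res = 129+10 = 139
j=5,m=6: res = 139+11 = 150
j=6,m=2: res = 150+8 = 158
j=6,m=3: res = 158+9 = 167
j=6,m=4: res = 167+10 = 177
j=6,m=5: res = 177+11 = 188
j=6,m=6: res = 188+12 = 200

200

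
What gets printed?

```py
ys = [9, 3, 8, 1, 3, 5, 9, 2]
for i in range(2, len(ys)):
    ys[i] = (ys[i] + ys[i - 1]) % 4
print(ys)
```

[9, 3, 3, 0, 3, 0, 1, 3]

i=2: ys[2] = (8+3)%4 = 3 → [9, 3, 3, 1, 3, 5, 9, 2]
i=3: ys[3] = (1+3)%4 = 0 → [9, 3, 3, 0, 3, 5, 9, 2]
i=4: ys[4] = (3+0)%4 = 3 → [9, 3, 3, 0, 3, 5, 9, 2]
i=5: ys[5] = (5+3)%4 = 0 → [9, 3, 3, 0, 3, 0, 9, 2]
i=6: ys[6] = (9+0)%4 = 1 → [9, 3, 3, 0, 3, 0, 1, 2]
i=7: ys[7] = (2+1)%4 = 3 → [9, 3, 3, 0, 3, 0, 1, 3]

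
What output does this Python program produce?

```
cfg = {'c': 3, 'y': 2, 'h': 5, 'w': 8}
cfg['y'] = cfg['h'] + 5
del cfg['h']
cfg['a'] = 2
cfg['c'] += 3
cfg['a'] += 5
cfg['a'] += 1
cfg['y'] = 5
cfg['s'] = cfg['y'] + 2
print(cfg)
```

cfg['y'] = cfg['h']+5 = 10 → {'c': 3, 'y': 10, 'h': 5, 'w': 8}
del 'h' → {'c': 3, 'y': 10, 'w': 8}
cfg['a'] = 2 → {'c': 3, 'y': 10, 'w': 8, 'a': 2}
cfg['c'] = 3+3 = 6 → {'c': 6, 'y': 10, 'w': 8, 'a': 2}
cfg['a'] = 2+5 = 7 → {'c': 6, 'y': 10, 'w': 8, 'a': 7}
cfg['a'] = 7+1 = 8 → {'c': 6, 'y': 10, 'w': 8, 'a': 8}
cfg['y'] = 5 → {'c': 6, 'y': 5, 'w': 8, 'a': 8}
cfg['s'] = cfg['y']+2 = 7 → {'c': 6, 'y': 5, 'w': 8, 'a': 8, 's': 7}

{'c': 6, 'y': 5, 'w': 8, 'a': 8, 's': 7}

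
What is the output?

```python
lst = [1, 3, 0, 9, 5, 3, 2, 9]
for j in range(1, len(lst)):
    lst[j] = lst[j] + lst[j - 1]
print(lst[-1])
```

j=1: lst[1] = 3+1 = 4 → [1, 4, 0, 9, 5, 3, 2, 9]
j=2: lst[2] = 0+4 = 4 → [1, 4, 4, 9, 5, 3, 2, 9]
j=3: lst[3] = 9+4 = 13 → [1, 4, 4, 13, 5, 3, 2, 9]
j=4: lst[4] = 5+13 = 18 → [1, 4, 4, 13, 18, 3, 2, 9]
j=5: lst[5] = 3+18 = 21 → [1, 4, 4, 13, 18, 21, 2, 9]
j=6: lst[6] = 2+21 = 23 → [1, 4, 4, 13, 18, 21, 23, 9]
j=7: lst[7] = 9+23 = 32 → [1, 4, 4, 13, 18, 21, 23, 32]

32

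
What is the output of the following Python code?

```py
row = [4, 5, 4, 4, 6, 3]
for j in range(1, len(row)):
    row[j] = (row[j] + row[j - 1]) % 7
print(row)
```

j=1: row[1] = (5+4)%7 = 2 → [4, 2, 4, 4, 6, 3]
j=2: row[2] = (4+2)%7 = 6 → [4, 2, 6, 4, 6, 3]
j=3: row[3] = (4+6)%7 = 3 → [4, 2, 6, 3, 6, 3]
j=4: row[4] = (6+3)%7 = 2 → [4, 2, 6, 3, 2, 3]
j=5: row[5] = (3+2)%7 = 5 → [4, 2, 6, 3, 2, 5]

[4, 2, 6, 3, 2, 5]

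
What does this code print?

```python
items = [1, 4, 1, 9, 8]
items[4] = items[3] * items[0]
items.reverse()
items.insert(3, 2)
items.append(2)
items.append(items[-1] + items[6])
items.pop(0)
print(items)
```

items[4] = items[3]*items[0] = 9*1 = 9 → [1, 4, 1, 9, 9]
reverse → [9, 9, 1, 4, 1]
insert 2 at 3 → [9, 9, 1, 2, 4, 1]
append 2 → [9, 9, 1, 2, 4, 1, 2]
append items[-1]+items[6] = 2+2 = 4 → [9, 9, 1, 2, 4, 1, 2, 4]
pop(0) removes 9 → [9, 1, 2, 4, 1, 2, 4]

[9, 1, 2, 4, 1, 2, 4]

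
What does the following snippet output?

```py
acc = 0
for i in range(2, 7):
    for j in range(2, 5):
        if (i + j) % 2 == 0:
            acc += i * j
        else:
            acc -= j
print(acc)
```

i=2,j=2: even sum, acc = 0+4 = 4
i=2,j=3: odd sum, acc = 4-3 = 1
i=2,j=4: even sum, acc = 1+8 = 9
i=3,j=2: odd sum, acc = 9-2 = 7
i=3,j=3: even sum, acc = 7+9 = 16
i=3,j=4: odd sum, acc = 16-4 = 12
i=4,j=2: even sum, acc = 12+8 = 20
i=4,j=3: odd sum, acc = 20-3 = 17
i=4,j=4: even sum, acc = 17+16 = 33
i=5,j=2: odd sum, acc = 33-2 = 31
i=5,j=3: even sum, acc = 31+15 = 46
i=5,j=4: odd sum, acc = 46-4 = 42
i=6,j=2: even sum, acc = 42+12 = 54
i=6,j=3: odd sum, acc = 54-3 = 51
i=6,j=4: even sum, acc = 51+24 = 75

75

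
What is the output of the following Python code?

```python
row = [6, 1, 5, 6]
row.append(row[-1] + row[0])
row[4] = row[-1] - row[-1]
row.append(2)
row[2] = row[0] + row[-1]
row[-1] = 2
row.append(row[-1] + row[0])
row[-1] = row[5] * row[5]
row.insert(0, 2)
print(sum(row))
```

append row[-1]+row[0] = 6+6 = 12 → [6, 1, 5, 6, 12]
row[4] = row[-1]-row[-1] = 12-12 = 0 → [6, 1, 5, 6, 0]
append 2 → [6, 1, 5, 6, 0, 2]
row[2] = row[0]+row[-1] = 6+2 = 8 → [6, 1, 8, 6, 0, 2]
row[-1] = 2 → [6, 1, 8, 6, 0, 2]
append row[-1]+row[0] = 2+6 = 8 → [6, 1, 8, 6, 0, 2, 8]
row[-1] = row[5]*row[5] = 2*2 = 4 → [6, 1, 8, 6, 0, 2, 4]
insert 2 at 0 → [2, 6, 1, 8, 6, 0, 2, 4]
sum = 29

29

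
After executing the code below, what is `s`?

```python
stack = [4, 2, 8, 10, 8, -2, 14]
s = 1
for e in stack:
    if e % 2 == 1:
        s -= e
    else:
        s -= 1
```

e=4: not odd, s = 1-1 = 0
e=2: not odd, s = 0-1 = -1
e=8: not odd, s = (-1)-1 = -2
e=10: not odd, s = (-2)-1 = -3
e=8: not odd, s = (-3)-1 = -4
e=-2: not odd, s = (-4)-1 = -5
e=14: not odd, s = (-5)-1 = -6

-6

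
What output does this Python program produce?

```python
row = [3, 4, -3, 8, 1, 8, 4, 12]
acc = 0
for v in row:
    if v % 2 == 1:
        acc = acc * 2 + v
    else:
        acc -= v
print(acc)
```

v=3: odd, acc = 0*2+3 = 3
v=4: not odd, acc = 3-4 = -1
v=-3: odd, acc = (-1)*2+(-3) = -5
v=8: not odd, acc = (-5)-8 = -13
v=1: odd, acc = (-13)*2+1 = -25
v=8: not odd, acc = (-25)-8 = -33
v=4: not odd, acc = (-33)-4 = -37
v=12: not odd, acc = (-37)-12 = -49

-49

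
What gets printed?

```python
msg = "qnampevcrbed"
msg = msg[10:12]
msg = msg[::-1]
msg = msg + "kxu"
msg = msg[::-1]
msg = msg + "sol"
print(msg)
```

uxkedsol

slice [10:12] → 'ed'
reverse → 'de'
+ 'kxu' → 'dekxu'
reverse → 'uxked'
+ 'sol' → 'uxkedsol'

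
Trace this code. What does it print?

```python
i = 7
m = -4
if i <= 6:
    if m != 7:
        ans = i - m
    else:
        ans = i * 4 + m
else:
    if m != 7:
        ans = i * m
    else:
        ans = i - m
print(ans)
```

i=7, m=-4
i <= 6 is False; m != 7 is True
→ ans = i * m = -28

-28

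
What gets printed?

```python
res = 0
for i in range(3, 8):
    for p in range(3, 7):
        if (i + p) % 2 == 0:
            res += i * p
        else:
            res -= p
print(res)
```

i=3,p=3: even sum, res = 0+9 = 9
i=3,p=4: odd sum, res = 9-4 = 5
i=3,p=5: even sum, res = 5+15 = 20
i=3,p=6: odd sum, res = 20-6 = 14
i=4,p=3: odd sum, res = 14-3 = 11
i=4,p=4: even sum, res = 11+16 = 27
i=4,p=5: odd sum, res = 27-5 = 22
i=4,p=6: even sum, res = 22+24 = 46
i=5,p=3: even sum, res = 46+15 = 61
i=5,p=4: odd sum, res = 61-4 = 57
i=5,p=5: even sum, res = 57+25 = 82
i=5,p=6: odd sum, res = 82-6 = 76
i=6,p=3: odd sum, res = 76-3 = 73
i=6,p=4: even sum, res = 73+24 = 97
i=6,p=5: odd sum, res = 97-5 = 92
i=6,p=6: even sum, res = 92+36 = 128
i=7,p=3: even sum, res = 128+21 = 149
i=7,p=4: odd sum, res = 149-4 = 145
i=7,p=5: even sum, res = 145+35 = 180
i=7,p=6: odd sum, res = 180-6 = 174

174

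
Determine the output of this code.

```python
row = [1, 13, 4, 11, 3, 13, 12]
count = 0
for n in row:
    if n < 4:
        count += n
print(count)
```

n=1: <4, count = 0+1 = 1
n=13: not <4
n=4: not <4
n=11: not <4
n=3: <4, count = 1+3 = 4
n=13: not <4
n=12: not <4

4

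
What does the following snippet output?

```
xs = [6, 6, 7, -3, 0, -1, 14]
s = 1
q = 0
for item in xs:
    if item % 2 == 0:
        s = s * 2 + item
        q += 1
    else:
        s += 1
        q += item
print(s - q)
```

105

item=6: even, s = 1*2+6 = 8; q=1
item=6: even, s = 8*2+6 = 22; q=2
item=7: not even, s = 22+1 = 23; q=9
item=-3: not even, s = 23+1 = 24; q=6
item=0: even, s = 24*2+0 = 48; q=7
item=-1: not even, s = 48+1 = 49; q=6
item=14: even, s = 49*2+14 = 112; q=7
s-q = 112-7 = 105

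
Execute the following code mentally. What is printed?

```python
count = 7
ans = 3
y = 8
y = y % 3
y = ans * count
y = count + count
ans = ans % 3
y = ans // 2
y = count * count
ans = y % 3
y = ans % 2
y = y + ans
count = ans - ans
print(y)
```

2

y = 8%3 = 2
y = 3*7 = 21
y = 7+7 = 14
ans = 3%3 = 0
y = 0//2 = 0
y = 7*7 = 49
ans = 49%3 = 1
y = 1%2 = 1
y = 1+1 = 2
count = 1-1 = 0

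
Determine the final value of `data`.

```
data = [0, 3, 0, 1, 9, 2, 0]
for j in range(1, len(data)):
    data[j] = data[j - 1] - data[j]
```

[0, -3, -3, -4, -13, -15, -15]

j=1: data[1] = 0-3 = -3 → [0, -3, 0, 1, 9, 2, 0]
j=2: data[2] = (-3)-0 = -3 → [0, -3, -3, 1, 9, 2, 0]
j=3: data[3] = (-3)-1 = -4 → [0, -3, -3, -4, 9, 2, 0]
j=4: data[4] = (-4)-9 = -13 → [0, -3, -3, -4, -13, 2, 0]
j=5: data[5] = (-13)-2 = -15 → [0, -3, -3, -4, -13, -15, 0]
j=6: data[6] = (-15)-0 = -15 → [0, -3, -3, -4, -13, -15, -15]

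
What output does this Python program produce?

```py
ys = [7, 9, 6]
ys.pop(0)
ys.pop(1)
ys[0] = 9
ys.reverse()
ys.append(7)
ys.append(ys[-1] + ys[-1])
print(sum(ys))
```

pop(0) removes 7 → [9, 6]
pop(1) removes 6 → [9]
ys[0] = 9 → [9]
reverse → [9]
append 7 → [9, 7]
append ys[-1]+ys[-1] = 7+7 = 14 → [9, 7, 14]
sum = 30

30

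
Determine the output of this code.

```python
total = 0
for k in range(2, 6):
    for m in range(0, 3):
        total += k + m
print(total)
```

k=2,m=0: total = 0+2 = 2
k=2,m=1: total = 2+3 = 5
k=2,m=2: total = 5+4 = 9
k=3,m=0: total = 9+3 = 12
k=3,m=1: total = 12+4 = 16
k=3,m=2: total = 16+5 = 21
k=4,m=0: total = 21+4 = 25
k=4,m=1: total = 25+5 = 30
k=4,m=2: total = 30+6 = 36
k=5,m=0: total = 36+5 = 41
k=5,m=1: total = 41+6 = 47
k=5,m=2: total = 47+7 = 54

54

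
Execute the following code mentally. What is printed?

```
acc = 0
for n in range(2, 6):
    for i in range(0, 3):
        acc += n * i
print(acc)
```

42

n=2,i=0: acc = 0+0 = 0
n=2,i=1: acc = 0+2 = 2
n=2,i=2: acc = 2+4 = 6
n=3,i=0: acc = 6+0 = 6
n=3,i=1: acc = 6+3 = 9
n=3,i=2: acc = 9+6 = 15
n=4,i=0: acc = 15+0 = 15
n=4,i=1: acc = 15+4 = 19
n=4,i=2: acc = 19+8 = 27
n=5,i=0: acc = 27+0 = 27
n=5,i=1: acc = 27+5 = 32
n=5,i=2: acc = 32+10 = 42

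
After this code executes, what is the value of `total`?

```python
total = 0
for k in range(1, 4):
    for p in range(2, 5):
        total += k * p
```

54

k=1,p=2: total = 0+2 = 2
k=1,p=3: total = 2+3 = 5
k=1,p=4: total = 5+4 = 9
k=2,p=2: total = 9+4 = 13
k=2,p=3: total = 13+6 = 19
k=2,p=4: total = 19+8 = 27
k=3,p=2: total = 27+6 = 33
k=3,p=3: total = 33+9 = 42
k=3,p=4: total = 42+12 = 54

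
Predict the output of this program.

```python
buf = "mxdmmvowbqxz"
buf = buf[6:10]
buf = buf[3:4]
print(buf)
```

slice [6:10] → 'owbq'
slice [3:4] → 'q'

q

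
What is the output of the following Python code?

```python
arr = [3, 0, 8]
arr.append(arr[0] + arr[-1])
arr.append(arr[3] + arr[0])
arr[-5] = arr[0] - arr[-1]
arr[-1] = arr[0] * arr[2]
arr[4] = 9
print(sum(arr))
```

append arr[0]+arr[-1] = 3+8 = 11 → [3, 0, 8, 11]
append arr[3]+arr[0] = 11+3 = 14 → [3, 0, 8, 11, 14]
arr[-5] = arr[0]-arr[-1] = 3-14 = -11 → [-11, 0, 8, 11, 14]
arr[-1] = arr[0]*arr[2] = (-11)*8 = -88 → [-11, 0, 8, 11, -88]
arr[4] = 9 → [-11, 0, 8, 11, 9]
sum = 17

17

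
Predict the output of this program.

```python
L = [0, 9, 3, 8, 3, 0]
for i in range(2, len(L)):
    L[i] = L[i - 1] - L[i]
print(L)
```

i=2: L[2] = 9-3 = 6 → [0, 9, 6, 8, 3, 0]
i=3: L[3] = 6-8 = -2 → [0, 9, 6, -2, 3, 0]
i=4: L[4] = (-2)-3 = -5 → [0, 9, 6, -2, -5, 0]
i=5: L[5] = (-5)-0 = -5 → [0, 9, 6, -2, -5, -5]

[0, 9, 6, -2, -5, -5]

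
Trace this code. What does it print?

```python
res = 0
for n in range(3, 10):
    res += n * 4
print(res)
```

n=3: res = 0+3*4 = 12
n=4: res = 12+4*4 = 28
n=5: res = 28+5*4 = 48
n=6: res = 48+6*4 = 72
n=7: res = 72+7*4 = 100
n=8: res = 100+8*4 = 132
n=9: res = 132+9*4 = 168

168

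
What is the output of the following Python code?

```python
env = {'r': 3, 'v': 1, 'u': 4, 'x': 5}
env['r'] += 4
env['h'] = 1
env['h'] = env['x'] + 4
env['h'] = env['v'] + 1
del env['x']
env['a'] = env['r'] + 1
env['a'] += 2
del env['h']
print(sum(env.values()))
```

22

env['r'] = 3+4 = 7 → {'r': 7, 'v': 1, 'u': 4, 'x': 5}
env['h'] = 1 → {'r': 7, 'v': 1, 'u': 4, 'x': 5, 'h': 1}
env['h'] = env['x']+4 = 9 → {'r': 7, 'v': 1, 'u': 4, 'x': 5, 'h': 9}
env['h'] = env['v']+1 = 2 → {'r': 7, 'v': 1, 'u': 4, 'x': 5, 'h': 2}
del 'x' → {'r': 7, 'v': 1, 'u': 4, 'h': 2}
env['a'] = env['r']+1 = 8 → {'r': 7, 'v': 1, 'u': 4, 'h': 2, 'a': 8}
env['a'] = 8+2 = 10 → {'r': 7, 'v': 1, 'u': 4, 'h': 2, 'a': 10}
del 'h' → {'r': 7, 'v': 1, 'u': 4, 'a': 10}
sum of values = 22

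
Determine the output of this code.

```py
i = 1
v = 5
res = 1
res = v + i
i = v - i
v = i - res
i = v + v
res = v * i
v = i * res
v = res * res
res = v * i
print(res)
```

-256

res = 5+1 = 6
i = 5-1 = 4
v = 4-6 = -2
i = (-2)+(-2) = -4
res = (-2)*(-4) = 8
v = (-4)*8 = -32
v = 8*8 = 64
res = 64*(-4) = -256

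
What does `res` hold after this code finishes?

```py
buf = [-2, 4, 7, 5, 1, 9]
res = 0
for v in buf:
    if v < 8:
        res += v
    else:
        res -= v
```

v=-2: <8, res = 0+(-2) = -2
v=4: <8, res = (-2)+4 = 2
v=7: <8, res = 2+7 = 9
v=5: <8, res = 9+5 = 14
v=1: <8, res = 14+1 = 15
v=9: not <8, res = 15-9 = 6

6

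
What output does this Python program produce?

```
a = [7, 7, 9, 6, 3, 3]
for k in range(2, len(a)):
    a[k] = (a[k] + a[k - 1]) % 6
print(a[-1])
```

k=2: a[2] = (9+7)%6 = 4 → [7, 7, 4, 6, 3, 3]
k=3: a[3] = (6+4)%6 = 4 → [7, 7, 4, 4, 3, 3]
k=4: a[4] = (3+4)%6 = 1 → [7, 7, 4, 4, 1, 3]
k=5: a[5] = (3+1)%6 = 4 → [7, 7, 4, 4, 1, 4]

4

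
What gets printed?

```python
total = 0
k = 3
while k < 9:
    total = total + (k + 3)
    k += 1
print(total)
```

k=3: total = 0+6 = 6
k=4: total = 6+7 = 13
k=5: total = 13+8 = 21
k=6: total = 21+9 = 30
k=7: total = 30+10 = 40
k=8: total = 40+11 = 51

51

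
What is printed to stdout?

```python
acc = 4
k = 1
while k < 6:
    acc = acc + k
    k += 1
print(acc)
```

19

k=1: acc = 4+1 = 5
k=2: acc = 5+2 = 7
k=3: acc = 7+3 = 10
k=4: acc = 10+4 = 14
k=5: acc = 14+5 = 19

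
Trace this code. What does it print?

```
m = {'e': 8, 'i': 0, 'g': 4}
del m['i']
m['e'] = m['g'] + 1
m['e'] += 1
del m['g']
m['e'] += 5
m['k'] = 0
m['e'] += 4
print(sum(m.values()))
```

15

del 'i' → {'e': 8, 'g': 4}
m['e'] = m['g']+1 = 5 → {'e': 5, 'g': 4}
m['e'] = 5+1 = 6 → {'e': 6, 'g': 4}
del 'g' → {'e': 6}
m['e'] = 6+5 = 11 → {'e': 11}
m['k'] = 0 → {'e': 11, 'k': 0}
m['e'] = 11+4 = 15 → {'e': 15, 'k': 0}
sum of values = 15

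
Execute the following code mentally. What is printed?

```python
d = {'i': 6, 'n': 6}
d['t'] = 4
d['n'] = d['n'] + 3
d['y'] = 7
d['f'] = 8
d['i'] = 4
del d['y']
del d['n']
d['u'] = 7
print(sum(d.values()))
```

23

d['t'] = 4 → {'i': 6, 'n': 6, 't': 4}
d['n'] = d['n']+3 = 9 → {'i': 6, 'n': 9, 't': 4}
d['y'] = 7 → {'i': 6, 'n': 9, 't': 4, 'y': 7}
d['f'] = 8 → {'i': 6, 'n': 9, 't': 4, 'y': 7, 'f': 8}
d['i'] = 4 → {'i': 4, 'n': 9, 't': 4, 'y': 7, 'f': 8}
del 'y' → {'i': 4, 'n': 9, 't': 4, 'f': 8}
del 'n' → {'i': 4, 't': 4, 'f': 8}
d['u'] = 7 → {'i': 4, 't': 4, 'f': 8, 'u': 7}
sum of values = 23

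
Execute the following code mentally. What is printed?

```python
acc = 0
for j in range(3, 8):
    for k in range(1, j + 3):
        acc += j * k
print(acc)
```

800

j=3,k=1: acc = 0+3 = 3
j=3,k=2: acc = 3+6 = 9
j=3,k=3: acc = 9+9 = 18
j=3,k=4: acc = 18+12 = 30
j=3,k=5: acc = 30+15 = 45
j=4,k=1: acc = 45+4 = 49
j=4,k=2: acc = 49+8 = 57
j=4,k=3: acc = 57+12 = 69
j=4,k=4: acc = 69+16 = 85
j=4,k=5: acc = 85+20 = 105
j=4,k=6: acc = 105+24 = 129
j=5,k=1: acc = 129+5 = 134
j=5,k=2: acc = 134+10 = 144
j=5,k=3: acc = 144+15 = 159
j=5,k=4: acc = 159+20 = 179
j=5,k=5: acc = 179+25 = 204
j=5,k=6: acc = 204+30 = 234
j=5,k=7: acc = 234+35 = 269
j=6,k=1: acc = 269+6 = 275
j=6,k=2: acc = 275+12 = 287
j=6,k=3: acc = 287+18 = 305
j=6,k=4: acc = 305+24 = 329
j=6,k=5: acc = 329+30 = 359
j=6,k=6: acc = 359+36 = 395
j=6,k=7: acc = 395+42 = 437
j=6,k=8: acc = 437+48 = 485
j=7,k=1: acc = 485+7 = 492
j=7,k=2: acc = 492+14 = 506
j=7,k=3: acc = 506+21 = 527
j=7,k=4: acc = 527+28 = 555
j=7,k=5: acc = 555+35 = 590
j=7,k=6: acc = 590+42 = 632
j=7,k=7: acc = 632+49 = 681
j=7,k=8: acc = 681+56 = 737
j=7,k=9: acc = 737+63 = 800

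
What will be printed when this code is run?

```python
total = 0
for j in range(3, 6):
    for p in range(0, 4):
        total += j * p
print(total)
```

72

j=3,p=0: total = 0+0 = 0
j=3,p=1: total = 0+3 = 3
j=3,p=2: total = 3+6 = 9
j=3,p=3: total = 9+9 = 18
j=4,p=0: total = 18+0 = 18
j=4,p=1: total = 18+4 = 22
j=4,p=2: total = 22+8 = 30
j=4,p=3: total = 30+12 = 42
j=5,p=0: total = 42+0 = 42
j=5,p=1: total = 42+5 = 47
j=5,p=2: total = 47+10 = 57
j=5,p=3: total = 57+15 = 72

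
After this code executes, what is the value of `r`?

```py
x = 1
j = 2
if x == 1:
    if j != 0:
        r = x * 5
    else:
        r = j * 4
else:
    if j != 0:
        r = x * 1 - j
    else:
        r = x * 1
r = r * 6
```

30

x=1, j=2
x == 1 is True; j != 0 is True
→ r = x * 5 = 5
r = 5*6 = 30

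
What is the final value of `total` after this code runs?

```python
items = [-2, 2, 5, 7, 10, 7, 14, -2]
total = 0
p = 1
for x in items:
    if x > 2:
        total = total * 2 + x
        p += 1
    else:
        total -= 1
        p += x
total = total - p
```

135

x=-2: not >2, total = 0-1 = -1; p=-1
x=2: not >2, total = (-1)-1 = -2; p=1
x=5: >2, total = (-2)*2+5 = 1; p=2
x=7: >2, total = 1*2+7 = 9; p=3
x=10: >2, total = 9*2+10 = 28; p=4
x=7: >2, total = 28*2+7 = 63; p=5
x=14: >2, total = 63*2+14 = 140; p=6
x=-2: not >2, total = 140-1 = 139; p=4
total-p = 139-4 = 135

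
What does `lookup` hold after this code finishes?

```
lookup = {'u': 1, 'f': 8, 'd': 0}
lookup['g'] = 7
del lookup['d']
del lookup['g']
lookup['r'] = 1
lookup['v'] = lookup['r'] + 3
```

{'u': 1, 'f': 8, 'r': 1, 'v': 4}

lookup['g'] = 7 → {'u': 1, 'f': 8, 'd': 0, 'g': 7}
del 'd' → {'u': 1, 'f': 8, 'g': 7}
del 'g' → {'u': 1, 'f': 8}
lookup['r'] = 1 → {'u': 1, 'f': 8, 'r': 1}
lookup['v'] = lookup['r']+3 = 4 → {'u': 1, 'f': 8, 'r': 1, 'v': 4}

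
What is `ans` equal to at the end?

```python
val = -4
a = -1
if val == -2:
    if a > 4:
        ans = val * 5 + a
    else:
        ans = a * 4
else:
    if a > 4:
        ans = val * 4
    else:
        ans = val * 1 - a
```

-3

val=-4, a=-1
val == -2 is False; a > 4 is False
→ ans = val * 1 - a = -3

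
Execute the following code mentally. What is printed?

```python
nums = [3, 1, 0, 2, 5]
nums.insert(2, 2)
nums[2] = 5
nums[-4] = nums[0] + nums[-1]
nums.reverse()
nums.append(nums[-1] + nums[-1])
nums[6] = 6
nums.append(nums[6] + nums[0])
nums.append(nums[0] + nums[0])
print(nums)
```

insert 2 at 2 → [3, 1, 2, 0, 2, 5]
nums[2] = 5 → [3, 1, 5, 0, 2, 5]
nums[-4] = nums[0]+nums[-1] = 3+5 = 8 → [3, 1, 8, 0, 2, 5]
reverse → [5, 2, 0, 8, 1, 3]
append nums[-1]+nums[-1] = 3+3 = 6 → [5, 2, 0, 8, 1, 3, 6]
nums[6] = 6 → [5, 2, 0, 8, 1, 3, 6]
append nums[6]+nums[0] = 6+5 = 11 → [5, 2, 0, 8, 1, 3, 6, 11]
append nums[0]+nums[0] = 5+5 = 10 → [5, 2, 0, 8, 1, 3, 6, 11, 10]

[5, 2, 0, 8, 1, 3, 6, 11, 10]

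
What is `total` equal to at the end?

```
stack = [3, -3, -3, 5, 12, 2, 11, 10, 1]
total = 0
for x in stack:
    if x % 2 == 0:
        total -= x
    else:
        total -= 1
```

-30

x=3: not even, total = 0-1 = -1
x=-3: not even, total = (-1)-1 = -2
x=-3: not even, total = (-2)-1 = -3
x=5: not even, total = (-3)-1 = -4
x=12: even, total = (-4)-12 = -16
x=2: even, total = (-16)-2 = -18
x=11: not even, total = (-18)-1 = -19
x=10: even, total = (-19)-10 = -29
x=1: not even, total = (-29)-1 = -30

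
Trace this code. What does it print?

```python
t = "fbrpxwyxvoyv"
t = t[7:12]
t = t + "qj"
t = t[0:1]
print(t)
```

slice [7:12] → 'xvoyv'
+ 'qj' → 'xvoyvqj'
slice [0:1] → 'x'

x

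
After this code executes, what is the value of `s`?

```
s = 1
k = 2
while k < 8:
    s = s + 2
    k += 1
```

13

k=2: s = 1+2 = 3
k=3: s = 3+2 = 5
k=4: s = 5+2 = 7
k=5: s = 7+2 = 9
k=6: s = 9+2 = 11
k=7: s = 11+2 = 13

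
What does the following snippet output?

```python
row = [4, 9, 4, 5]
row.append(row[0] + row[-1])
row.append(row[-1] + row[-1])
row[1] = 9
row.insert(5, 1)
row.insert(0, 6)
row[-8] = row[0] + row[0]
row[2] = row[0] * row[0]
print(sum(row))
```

197

append row[0]+row[-1] = 4+5 = 9 → [4, 9, 4, 5, 9]
append row[-1]+row[-1] = 9+9 = 18 → [4, 9, 4, 5, 9, 18]
row[1] = 9 → [4, 9, 4, 5, 9, 18]
insert 1 at 5 → [4, 9, 4, 5, 9, 1, 18]
insert 6 at 0 → [6, 4, 9, 4, 5, 9, 1, 18]
row[-8] = row[0]+row[0] = 6+6 = 12 → [12, 4, 9, 4, 5, 9, 1, 18]
row[2] = row[0]*row[0] = 12*12 = 144 → [12, 4, 144, 4, 5, 9, 1, 18]
sum = 197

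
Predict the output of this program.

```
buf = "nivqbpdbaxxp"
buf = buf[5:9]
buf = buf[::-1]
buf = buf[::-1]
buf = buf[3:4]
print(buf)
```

a

slice [5:9] → 'pdba'
reverse → 'abdp'
reverse → 'pdba'
slice [3:4] → 'a'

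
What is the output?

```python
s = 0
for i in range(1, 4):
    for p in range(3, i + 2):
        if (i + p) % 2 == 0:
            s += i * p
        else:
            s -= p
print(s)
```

i=2,p=3: odd sum, s = 0-3 = -3
i=3,p=3: even sum, s = (-3)+9 = 6
i=3,p=4: odd sum, s = 6-4 = 2

2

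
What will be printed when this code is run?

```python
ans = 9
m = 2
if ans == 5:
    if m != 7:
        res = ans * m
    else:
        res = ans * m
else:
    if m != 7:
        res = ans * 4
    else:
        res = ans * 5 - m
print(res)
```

ans=9, m=2
ans == 5 is False; m != 7 is True
→ res = ans * 4 = 36

36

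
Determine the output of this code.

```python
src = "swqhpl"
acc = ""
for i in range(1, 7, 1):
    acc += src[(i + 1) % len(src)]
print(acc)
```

i=1: add src[2]='q' → 'q'
i=2: add src[3]='h' → 'qh'
i=3: add src[4]='p' → 'qhp'
i=4: add src[5]='l' → 'qhpl'
i=5: add src[0]='s' → 'qhpls'
i=6: add src[1]='w' → 'qhplsw'

qhplsw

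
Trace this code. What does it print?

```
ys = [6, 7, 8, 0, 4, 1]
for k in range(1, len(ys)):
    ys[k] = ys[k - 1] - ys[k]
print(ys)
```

k=1: ys[1] = 6-7 = -1 → [6, -1, 8, 0, 4, 1]
k=2: ys[2] = (-1)-8 = -9 → [6, -1, -9, 0, 4, 1]
k=3: ys[3] = (-9)-0 = -9 → [6, -1, -9, -9, 4, 1]
k=4: ys[4] = (-9)-4 = -13 → [6, -1, -9, -9, -13, 1]
k=5: ys[5] = (-13)-1 = -14 → [6, -1, -9, -9, -13, -14]

[6, -1, -9, -9, -13, -14]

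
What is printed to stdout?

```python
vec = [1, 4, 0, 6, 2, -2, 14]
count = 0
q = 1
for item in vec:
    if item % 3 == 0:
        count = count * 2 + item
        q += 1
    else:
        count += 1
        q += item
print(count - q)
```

-5

item=1: not %3==0, count = 0+1 = 1; q=2
item=4: not %3==0, count = 1+1 = 2; q=6
item=0: %3==0, count = 2*2+0 = 4; q=7
item=6: %3==0, count = 4*2+6 = 14; q=8
item=2: not %3==0, count = 14+1 = 15; q=10
item=-2: not %3==0, count = 15+1 = 16; q=8
item=14: not %3==0, count = 16+1 = 17; q=22
count-q = 17-22 = -5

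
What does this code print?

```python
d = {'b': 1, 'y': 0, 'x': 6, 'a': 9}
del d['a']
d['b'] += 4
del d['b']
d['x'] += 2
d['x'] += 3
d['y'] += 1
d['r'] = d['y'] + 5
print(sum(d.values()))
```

del 'a' → {'b': 1, 'y': 0, 'x': 6}
d['b'] = 1+4 = 5 → {'b': 5, 'y': 0, 'x': 6}
del 'b' → {'y': 0, 'x': 6}
d['x'] = 6+2 = 8 → {'y': 0, 'x': 8}
d['x'] = 8+3 = 11 → {'y': 0, 'x': 11}
d['y'] = 0+1 = 1 → {'y': 1, 'x': 11}
d['r'] = d['y']+5 = 6 → {'y': 1, 'x': 11, 'r': 6}
sum of values = 18

18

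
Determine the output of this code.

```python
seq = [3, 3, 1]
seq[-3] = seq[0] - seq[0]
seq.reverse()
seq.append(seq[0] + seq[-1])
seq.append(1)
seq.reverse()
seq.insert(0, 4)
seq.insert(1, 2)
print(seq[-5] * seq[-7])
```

seq[-3] = seq[0]-seq[0] = 3-3 = 0 → [0, 3, 1]
reverse → [1, 3, 0]
append seq[0]+seq[-1] = 1+0 = 1 → [1, 3, 0, 1]
append 1 → [1, 3, 0, 1, 1]
reverse → [1, 1, 0, 3, 1]
insert 4 at 0 → [4, 1, 1, 0, 3, 1]
insert 2 at 1 → [4, 2, 1, 1, 0, 3, 1]
seq[-5]*seq[-7] = 1*4 = 4

4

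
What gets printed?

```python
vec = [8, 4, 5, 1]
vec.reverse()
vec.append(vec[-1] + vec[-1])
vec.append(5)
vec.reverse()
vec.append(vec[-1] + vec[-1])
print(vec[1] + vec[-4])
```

reverse → [1, 5, 4, 8]
append vec[-1]+vec[-1] = 8+8 = 16 → [1, 5, 4, 8, 16]
append 5 → [1, 5, 4, 8, 16, 5]
reverse → [5, 16, 8, 4, 5, 1]
append vec[-1]+vec[-1] = 1+1 = 2 → [5, 16, 8, 4, 5, 1, 2]
vec[1]+vec[-4] = 16+4 = 20

20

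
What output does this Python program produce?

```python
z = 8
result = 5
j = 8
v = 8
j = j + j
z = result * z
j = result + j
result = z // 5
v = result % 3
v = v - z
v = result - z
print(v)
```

-32

j = 8+8 = 16
z = 5*8 = 40
j = 5+16 = 21
result = 40//5 = 8
v = 8%3 = 2
v = 2-40 = -38
v = 8-40 = -32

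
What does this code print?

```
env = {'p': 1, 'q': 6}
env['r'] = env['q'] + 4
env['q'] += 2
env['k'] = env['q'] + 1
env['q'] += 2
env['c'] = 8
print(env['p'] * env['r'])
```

10

env['r'] = env['q']+4 = 10 → {'p': 1, 'q': 6, 'r': 10}
env['q'] = 6+2 = 8 → {'p': 1, 'q': 8, 'r': 10}
env['k'] = env['q']+1 = 9 → {'p': 1, 'q': 8, 'r': 10, 'k': 9}
env['q'] = 8+2 = 10 → {'p': 1, 'q': 10, 'r': 10, 'k': 9}
env['c'] = 8 → {'p': 1, 'q': 10, 'r': 10, 'k': 9, 'c': 8}
env['p']*env['r'] = 1*10 = 10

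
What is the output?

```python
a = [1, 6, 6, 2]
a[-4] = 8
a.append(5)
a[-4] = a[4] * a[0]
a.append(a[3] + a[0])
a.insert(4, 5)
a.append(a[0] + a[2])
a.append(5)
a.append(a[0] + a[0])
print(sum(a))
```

111

a[-4] = 8 → [8, 6, 6, 2]
append 5 → [8, 6, 6, 2, 5]
a[-4] = a[4]*a[0] = 5*8 = 40 → [8, 40, 6, 2, 5]
append a[3]+a[0] = 2+8 = 10 → [8, 40, 6, 2, 5, 10]
insert 5 at 4 → [8, 40, 6, 2, 5, 5, 10]
append a[0]+a[2] = 8+6 = 14 → [8, 40, 6, 2, 5, 5, 10, 14]
append 5 → [8, 40, 6, 2, 5, 5, 10, 14, 5]
append a[0]+a[0] = 8+8 = 16 → [8, 40, 6, 2, 5, 5, 10, 14, 5, 16]
sum = 111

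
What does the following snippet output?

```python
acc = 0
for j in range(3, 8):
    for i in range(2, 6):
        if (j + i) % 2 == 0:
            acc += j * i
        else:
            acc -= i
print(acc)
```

146

j=3,i=2: odd sum, acc = 0-2 = -2
j=3,i=3: even sum, acc = (-2)+9 = 7
j=3,i=4: odd sum, acc = 7-4 = 3
j=3,i=5: even sum, acc = 3+15 = 18
j=4,i=2: even sum, acc = 18+8 = 26
j=4,i=3: odd sum, acc = 26-3 = 23
j=4,i=4: even sum, acc = 23+16 = 39
j=4,i=5: odd sum, acc = 39-5 = 34
j=5,i=2: odd sum, acc = 34-2 = 32
j=5,i=3: even sum, acc = 32+15 = 47
j=5,i=4: odd sum, acc = 47-4 = 43
j=5,i=5: even sum, acc = 43+25 = 68
j=6,i=2: even sum, acc = 68+12 = 80
j=6,i=3: odd sum, acc = 80-3 = 77
j=6,i=4: even sum, acc = 77+24 = 101
j=6,i=5: odd sum, acc = 101-5 = 96
j=7,i=2: odd sum, acc = 96-2 = 94
j=7,i=3: even sum, acc = 94+21 = 115
j=7,i=4: odd sum, acc = 115-4 = 111
j=7,i=5: even sum, acc = 111+35 = 146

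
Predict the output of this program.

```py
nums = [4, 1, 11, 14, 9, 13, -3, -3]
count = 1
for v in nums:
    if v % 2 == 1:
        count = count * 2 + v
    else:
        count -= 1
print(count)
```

307

v=4: not odd, count = 1-1 = 0
v=1: odd, count = 0*2+1 = 1
v=11: odd, count = 1*2+11 = 13
v=14: not odd, count = 13-1 = 12
v=9: odd, count = 12*2+9 = 33
v=13: odd, count = 33*2+13 = 79
v=-3: odd, count = 79*2+(-3) = 155
v=-3: odd, count = 155*2+(-3) = 307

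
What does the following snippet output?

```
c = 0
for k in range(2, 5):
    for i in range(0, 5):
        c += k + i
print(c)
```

k=2,i=0: c = 0+2 = 2
k=2,i=1: c = 2+3 = 5
k=2,i=2: c = 5+4 = 9
k=2,i=3: c = 9+5 = 14
k=2,i=4: c = 14+6 = 20
k=3,i=0: c = 20+3 = 23
k=3,i=1: c = 23+4 = 27
k=3,i=2: c = 27+5 = 32
k=3,i=3: c = 32+6 = 38
k=3,i=4: c = 38+7 = 45
k=4,i=0: c = 45+4 = 49
k=4,i=1: c = 49+5 = 54
k=4,i=2: c = 54+6 = 60
k=4,i=3: c = 60+7 = 67
k=4,i=4: c = 67+8 = 75

75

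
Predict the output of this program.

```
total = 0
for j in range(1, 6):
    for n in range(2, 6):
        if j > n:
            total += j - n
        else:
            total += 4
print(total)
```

66

j=1,n=2: not 1>2, total = 0+4 = 4
j=1,n=3: not 1>3, total = 4+4 = 8
j=1,n=4: not 1>4, total = 8+4 = 12
j=1,n=5: not 1>5, total = 12+4 = 16
j=2,n=2: not 2>2, total = 16+4 = 20
j=2,n=3: not 2>3, total = 20+4 = 24
j=2,n=4: not 2>4, total = 24+4 = 28
j=2,n=5: not 2>5, total = 28+4 = 32
j=3,n=2: 3>2, total = 32+1 = 33
j=3,n=3: not 3>3, total = 33+4 = 37
j=3,n=4: not 3>4, total = 37+4 = 41
j=3,n=5: not 3>5, total = 41+4 = 45
j=4,n=2: 4>2, total = 45+2 = 47
j=4,n=3: 4>3, total = 47+1 = 48
j=4,n=4: not 4>4, total = 48+4 = 52
j=4,n=5: not 4>5, total = 52+4 = 56
j=5,n=2: 5>2, total = 56+3 = 59
j=5,n=3: 5>3, total = 59+2 = 61
j=5,n=4: 5>4, total = 61+1 = 62
j=5,n=5: not 5>5, total = 62+4 = 66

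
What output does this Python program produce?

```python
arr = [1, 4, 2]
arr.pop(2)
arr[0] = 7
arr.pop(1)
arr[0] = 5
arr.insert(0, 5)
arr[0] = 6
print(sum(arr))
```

pop(2) removes 2 → [1, 4]
arr[0] = 7 → [7, 4]
pop(1) removes 4 → [7]
arr[0] = 5 → [5]
insert 5 at 0 → [5, 5]
arr[0] = 6 → [6, 5]
sum = 11

11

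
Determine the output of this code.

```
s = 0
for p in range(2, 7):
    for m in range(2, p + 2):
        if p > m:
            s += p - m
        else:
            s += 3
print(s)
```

50

p=2,m=2: not 2>2, s = 0+3 = 3
p=2,m=3: not 2>3, s = 3+3 = 6
p=3,m=2: 3>2, s = 6+1 = 7
p=3,m=3: not 3>3, s = 7+3 = 10
p=3,m=4: not 3>4, s = 10+3 = 13
p=4,m=2: 4>2, s = 13+2 = 15
p=4,m=3: 4>3, s = 15+1 = 16
p=4,m=4: not 4>4, s = 16+3 = 19
p=4,m=5: not 4>5, s = 19+3 = 22
p=5,m=2: 5>2, s = 22+3 = 25
p=5,m=3: 5>3, s = 25+2 = 27
p=5,m=4: 5>4, s = 27+1 = 28
p=5,m=5: not 5>5, s = 28+3 = 31
p=5,m=6: not 5>6, s = 31+3 = 34
p=6,m=2: 6>2, s = 34+4 = 38
p=6,m=3: 6>3, s = 38+3 = 41
p=6,m=4: 6>4, s = 41+2 = 43
p=6,m=5: 6>5, s = 43+1 = 44
p=6,m=6: not 6>6, s = 44+3 = 47
p=6,m=7: not 6>7, s = 47+3 = 50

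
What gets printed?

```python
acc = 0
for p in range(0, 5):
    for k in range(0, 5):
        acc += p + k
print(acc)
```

100

p=0,k=0: acc = 0+0 = 0
p=0,k=1: acc = 0+1 = 1
p=0,k=2: acc = 1+2 = 3
p=0,k=3: acc = 3+3 = 6
p=0,k=4: acc = 6+4 = 10
p=1,k=0: acc = 10+1 = 11
p=1,k=1: acc = 11+2 = 13
p=1,k=2: acc = 13+3 = 16
p=1,k=3: acc = 16+4 = 20
p=1,k=4: acc = 20+5 = 25
p=2,k=0: acc = 25+2 = 27
p=2,k=1: acc = 27+3 = 30
p=2,k=2: acc = 30+4 = 34
p=2,k=3: acc = 34+5 = 39
p=2,k=4: acc = 39+6 = 45
p=3,k=0: acc = 45+3 = 48
p=3,k=1: acc = 48+4 = 52
p=3,k=2: acc = 52+5 = 57
p=3,k=3: acc = 57+6 = 63
p=3,k=4: acc = 63+7 = 70
p=4,k=0: acc = 70+4 = 74
p=4,k=1: acc = 74+5 = 79
p=4,k=2: acc = 79+6 = 85
p=4,k=3: acc = 85+7 = 92
p=4,k=4: acc = 92+8 = 100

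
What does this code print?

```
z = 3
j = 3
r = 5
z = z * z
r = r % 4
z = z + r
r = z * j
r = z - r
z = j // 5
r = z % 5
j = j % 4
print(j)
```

z = 3*3 = 9
r = 5%4 = 1
z = 9+1 = 10
r = 10*3 = 30
r = 10-30 = -20
z = 3//5 = 0
r = 0%5 = 0
j = 3%4 = 3

3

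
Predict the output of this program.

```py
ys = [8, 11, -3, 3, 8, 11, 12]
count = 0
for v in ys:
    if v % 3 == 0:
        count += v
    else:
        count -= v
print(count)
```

-26

v=8: not %3==0, count = 0-8 = -8
v=11: not %3==0, count = (-8)-11 = -19
v=-3: %3==0, count = (-19)+(-3) = -22
v=3: %3==0, count = (-22)+3 = -19
v=8: not %3==0, count = (-19)-8 = -27
v=11: not %3==0, count = (-27)-11 = -38
v=12: %3==0, count = (-38)+12 = -26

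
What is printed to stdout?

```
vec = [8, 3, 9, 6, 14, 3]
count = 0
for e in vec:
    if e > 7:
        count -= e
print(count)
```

-31

e=8: >7, count = 0-8 = -8
e=3: not >7
e=9: >7, count = (-8)-9 = -17
e=6: not >7
e=14: >7, count = (-17)-14 = -31
e=3: not >7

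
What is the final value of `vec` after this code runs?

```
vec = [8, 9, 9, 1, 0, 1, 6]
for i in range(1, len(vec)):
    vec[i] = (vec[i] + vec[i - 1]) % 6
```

i=1: vec[1] = (9+8)%6 = 5 → [8, 5, 9, 1, 0, 1, 6]
i=2: vec[2] = (9+5)%6 = 2 → [8, 5, 2, 1, 0, 1, 6]
i=3: vec[3] = (1+2)%6 = 3 → [8, 5, 2, 3, 0, 1, 6]
i=4: vec[4] = (0+3)%6 = 3 → [8, 5, 2, 3, 3, 1, 6]
i=5: vec[5] = (1+3)%6 = 4 → [8, 5, 2, 3, 3, 4, 6]
i=6: vec[6] = (6+4)%6 = 4 → [8, 5, 2, 3, 3, 4, 4]

[8, 5, 2, 3, 3, 4, 4]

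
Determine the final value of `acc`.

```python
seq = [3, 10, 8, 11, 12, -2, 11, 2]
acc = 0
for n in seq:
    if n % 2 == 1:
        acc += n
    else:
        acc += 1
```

30

n=3: odd, acc = 0+3 = 3
n=10: not odd, acc = 3+1 = 4
n=8: not odd, acc = 4+1 = 5
n=11: odd, acc = 5+11 = 16
n=12: not odd, acc = 16+1 = 17
n=-2: not odd, acc = 17+1 = 18
n=11: odd, acc = 18+11 = 29
n=2: not odd, acc = 29+1 = 30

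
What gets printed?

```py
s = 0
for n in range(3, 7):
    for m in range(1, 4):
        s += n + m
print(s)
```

n=3,m=1: s = 0+4 = 4
n=3,m=2: s = 4+5 = 9
n=3,m=3: s = 9+6 = 15
n=4,m=1: s = 15+5 = 20
n=4,m=2: s = 20+6 = 26
n=4,m=3: s = 26+7 = 33
n=5,m=1: s = 33+6 = 39
n=5,m=2: s = 39+7 = 46
n=5,m=3: s = 46+8 = 54
n=6,m=1: s = 54+7 = 61
n=6,m=2: s = 61+8 = 69
n=6,m=3: s = 69+9 = 78

78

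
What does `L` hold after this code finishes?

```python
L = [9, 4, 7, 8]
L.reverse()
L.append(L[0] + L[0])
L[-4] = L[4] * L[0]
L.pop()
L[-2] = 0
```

[8, 128, 0, 9]

reverse → [8, 7, 4, 9]
append L[0]+L[0] = 8+8 = 16 → [8, 7, 4, 9, 16]
L[-4] = L[4]*L[0] = 16*8 = 128 → [8, 128, 4, 9, 16]
pop() removes 16 → [8, 128, 4, 9]
L[-2] = 0 → [8, 128, 0, 9]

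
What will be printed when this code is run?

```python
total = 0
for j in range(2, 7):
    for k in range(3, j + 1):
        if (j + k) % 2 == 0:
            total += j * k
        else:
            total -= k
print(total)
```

j=3,k=3: even sum, total = 0+9 = 9
j=4,k=3: odd sum, total = 9-3 = 6
j=4,k=4: even sum, total = 6+16 = 22
j=5,k=3: even sum, total = 22+15 = 37
j=5,k=4: odd sum, total = 37-4 = 33
j=5,k=5: even sum, total = 33+25 = 58
j=6,k=3: odd sum, total = 58-3 = 55
j=6,k=4: even sum, total = 55+24 = 79
j=6,k=5: odd sum, total = 79-5 = 74
j=6,k=6: even sum, total = 74+36 = 110

110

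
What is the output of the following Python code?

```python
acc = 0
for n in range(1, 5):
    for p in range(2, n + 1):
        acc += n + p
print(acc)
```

36

n=2,p=2: acc = 0+4 = 4
n=3,p=2: acc = 4+5 = 9
n=3,p=3: acc = 9+6 = 15
n=4,p=2: acc = 15+6 = 21
n=4,p=3: acc = 21+7 = 28
n=4,p=4: acc = 28+8 = 36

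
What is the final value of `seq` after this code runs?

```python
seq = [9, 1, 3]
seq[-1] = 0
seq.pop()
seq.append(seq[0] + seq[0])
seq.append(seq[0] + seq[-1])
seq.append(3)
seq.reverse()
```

seq[-1] = 0 → [9, 1, 0]
pop() removes 0 → [9, 1]
append seq[0]+seq[0] = 9+9 = 18 → [9, 1, 18]
append seq[0]+seq[-1] = 9+18 = 27 → [9, 1, 18, 27]
append 3 → [9, 1, 18, 27, 3]
reverse → [3, 27, 18, 1, 9]

[3, 27, 18, 1, 9]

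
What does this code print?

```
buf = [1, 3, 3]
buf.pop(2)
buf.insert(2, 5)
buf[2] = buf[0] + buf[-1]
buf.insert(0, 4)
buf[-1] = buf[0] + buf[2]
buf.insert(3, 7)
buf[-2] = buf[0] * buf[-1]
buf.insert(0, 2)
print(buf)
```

pop(2) removes 3 → [1, 3]
insert 5 at 2 → [1, 3, 5]
buf[2] = buf[0]+buf[-1] = 1+5 = 6 → [1, 3, 6]
insert 4 at 0 → [4, 1, 3, 6]
buf[-1] = buf[0]+buf[2] = 4+3 = 7 → [4, 1, 3, 7]
insert 7 at 3 → [4, 1, 3, 7, 7]
buf[-2] = buf[0]*buf[-1] = 4*7 = 28 → [4, 1, 3, 28, 7]
insert 2 at 0 → [2, 4, 1, 3, 28, 7]

[2, 4, 1, 3, 28, 7]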